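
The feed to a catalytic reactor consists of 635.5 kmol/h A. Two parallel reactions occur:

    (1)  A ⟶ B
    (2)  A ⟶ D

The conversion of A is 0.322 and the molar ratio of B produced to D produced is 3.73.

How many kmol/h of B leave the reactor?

Conversion of A: A consumed = 0.322 × 635.5 = 204.6 kmol/h = 1ξ₁ + 1ξ₂.
Selectivity: 1ξ₁ / (1ξ₂) = 3.73 → ξ₁ = 3.73 ξ₂.
Substitute: (1·3.73 + 1) ξ₂ = 204.6 → ξ₂ = 43.26 kmol/h, ξ₁ = 161.4 kmol/h.
Outlet amounts (n = n₀ + Σ ν·ξ):
  A: 635.5 − 1(161.4) − 1(43.26) = 430.9
  B: 0 + 1(161.4) = 161.4
  D: 0 + 1(43.26) = 43.26

161 kmol/h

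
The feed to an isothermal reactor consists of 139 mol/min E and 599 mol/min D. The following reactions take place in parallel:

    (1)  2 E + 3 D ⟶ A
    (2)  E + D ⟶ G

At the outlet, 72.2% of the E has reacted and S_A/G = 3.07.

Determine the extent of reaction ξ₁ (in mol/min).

Conversion of E: E consumed = 0.722 × 139 = 100.4 mol/min = 2ξ₁ + 1ξ₂.
Selectivity: 1ξ₁ / (1ξ₂) = 3.07 → ξ₁ = 3.07 ξ₂.
Substitute: (2·3.07 + 1) ξ₂ = 100.4 → ξ₂ = 14.06 mol/min, ξ₁ = 43.15 mol/min.
Outlet amounts (n = n₀ + Σ ν·ξ):
  E: 139 − 2(43.15) − 1(14.06) = 38.64
  D: 599 − 3(43.15) − 1(14.06) = 455.5
  A: 0 + 1(43.15) = 43.15
  G: 0 + 1(14.06) = 14.06

ξ₁ = 43.2 mol/min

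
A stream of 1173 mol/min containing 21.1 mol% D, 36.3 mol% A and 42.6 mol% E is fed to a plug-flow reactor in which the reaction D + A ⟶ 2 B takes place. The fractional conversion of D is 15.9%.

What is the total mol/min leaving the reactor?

D reacted = 0.159 × 247.5 = 39.35 mol/min; ν_D = −1, so ξ = 39.35/1 = 39.35 mol/min.
Outlet amounts (n = n₀ + ν ξ):
  D: 247.5 − 1(39.35) = 208.2
  A: 425.8 − 1(39.35) = 386.4
  B: 0 + 2(39.35) = 78.71
  E: 499.7 (inert)
Total out = 208.2 + 386.4 + 78.71 + 499.7 = 1173 mol/min.

1170 mol/min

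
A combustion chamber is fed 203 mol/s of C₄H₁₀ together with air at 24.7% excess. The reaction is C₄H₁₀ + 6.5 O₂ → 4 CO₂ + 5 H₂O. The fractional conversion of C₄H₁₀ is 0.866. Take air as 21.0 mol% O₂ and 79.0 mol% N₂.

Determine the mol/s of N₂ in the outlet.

Stoichiometric O₂ = 6.5 × 203 = 1320 mol/s; O₂ fed = 1320 × 1.247 = 1645 mol/s.
N₂ fed = 1645 × 79/21 = 6190 mol/s.
Fuel reacted = 0.866 × 203 → ξ = 175.8 mol/s.
Outlet (n = n₀ + ν ξ):
  C₄H₁₀: 203 − 1(175.8) = 27.2
  O₂: 1645 − 6.5(175.8) = 502.7
  N₂: 6190 (inert)
  CO₂: 0 + 4(175.8) = 703.2
  H₂O: 0 + 5(175.8) = 879

6190 mol/s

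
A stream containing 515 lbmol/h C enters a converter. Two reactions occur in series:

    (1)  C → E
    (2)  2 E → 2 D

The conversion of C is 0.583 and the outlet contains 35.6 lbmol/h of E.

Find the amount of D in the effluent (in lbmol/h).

Conversion of C: C consumed = 1ξ₁ = 0.583 × 515 → ξ₁ = 300.2 lbmol/h.
E balance: n_E = 0 + 1ξ₁ − 2ξ₂ = 35.6 → ξ₂ = (1·300.2 − 35.6)/2 = 132.3 lbmol/h.
Outlet amounts (n = n₀ + Σ ν·ξ):
  C: 515 − 1(300.2) = 214.8
  E: 0 + 1(300.2) − 2(132.3) = 35.6
  D: 0 + 2(132.3) = 264.6

265 lbmol/h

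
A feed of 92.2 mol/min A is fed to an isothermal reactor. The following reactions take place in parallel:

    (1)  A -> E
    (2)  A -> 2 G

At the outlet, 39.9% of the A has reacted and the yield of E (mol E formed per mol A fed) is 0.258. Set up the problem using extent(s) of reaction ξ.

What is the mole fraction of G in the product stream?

Yield of E: 1ξ₁ / 92.2 = 0.258 → ξ₁ = 23.79 mol/min.
Conversion of A: 1ξ₁ + 1ξ₂ = 0.399 × 92.2 = 36.79 → ξ₂ = 13 mol/min.
Outlet amounts (n = n₀ + Σ ν·ξ):
  A: 92.2 − 1(23.79) − 1(13) = 55.41
  E: 0 + 1(23.79) = 23.79
  G: 0 + 2(13) = 26
Total out = 105.2 mol/min; y_G = 26 / 105.2 = 0.2472.

0.247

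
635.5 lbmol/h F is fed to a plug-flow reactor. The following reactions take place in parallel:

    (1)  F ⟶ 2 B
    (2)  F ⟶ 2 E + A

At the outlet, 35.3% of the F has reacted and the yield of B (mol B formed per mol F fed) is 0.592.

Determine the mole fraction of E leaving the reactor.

0.0809

Yield of B: 2ξ₁ / 635.5 = 0.592 → ξ₁ = 188.1 lbmol/h.
Conversion of F: 1ξ₁ + 1ξ₂ = 0.353 × 635.5 = 224.3 → ξ₂ = 36.22 lbmol/h.
Outlet amounts (n = n₀ + Σ ν·ξ):
  F: 635.5 − 1(188.1) − 1(36.22) = 411.2
  B: 0 + 2(188.1) = 376.2
  E: 0 + 2(36.22) = 72.45
  A: 0 + 1(36.22) = 36.22
Total out = 896.1 lbmol/h; y_E = 72.45 / 896.1 = 0.08085.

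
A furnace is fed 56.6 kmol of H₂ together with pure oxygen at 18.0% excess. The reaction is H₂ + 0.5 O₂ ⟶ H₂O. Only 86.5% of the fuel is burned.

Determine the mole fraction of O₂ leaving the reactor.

Stoichiometric O₂ = 0.5 × 56.6 = 28.3 kmol; O₂ fed = 28.3 × 1.180 = 33.39 kmol.
Fuel reacted = 0.865 × 56.6 → ξ = 48.96 kmol.
Outlet (n = n₀ + ν ξ):
  H₂: 56.6 − 1(48.96) = 7.641
  O₂: 33.39 − 0.5(48.96) = 8.914
  H₂O: 0 + 1(48.96) = 48.96
Total out = 65.51 kmol; y_O₂ = 8.914 / 65.51 = 0.1361.

0.136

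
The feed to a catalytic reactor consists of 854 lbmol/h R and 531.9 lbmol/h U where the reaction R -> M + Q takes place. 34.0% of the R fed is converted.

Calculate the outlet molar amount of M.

R reacted = 0.34 × 854 = 290.4 lbmol/h; ν_R = −1, so ξ = 290.4/1 = 290.4 lbmol/h.
Outlet amounts (n = n₀ + ν ξ):
  R: 854 − 1(290.4) = 563.6
  M: 0 + 1(290.4) = 290.4
  Q: 0 + 1(290.4) = 290.4
  U: 531.9 (inert)

290 lbmol/h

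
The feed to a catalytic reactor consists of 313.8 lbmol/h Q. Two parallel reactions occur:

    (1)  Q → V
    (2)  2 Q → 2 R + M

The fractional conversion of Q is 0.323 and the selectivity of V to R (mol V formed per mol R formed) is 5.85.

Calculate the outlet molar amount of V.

86.6 lbmol/h

Conversion of Q: Q consumed = 0.323 × 313.8 = 101.4 lbmol/h = 1ξ₁ + 2ξ₂.
Selectivity: 1ξ₁ / (2ξ₂) = 5.85 → ξ₁ = 11.7 ξ₂.
Substitute: (1·11.7 + 2) ξ₂ = 101.4 → ξ₂ = 7.398 lbmol/h, ξ₁ = 86.56 lbmol/h.
Outlet amounts (n = n₀ + Σ ν·ξ):
  Q: 313.8 − 1(86.56) − 2(7.398) = 212.4
  V: 0 + 1(86.56) = 86.56
  R: 0 + 2(7.398) = 14.8
  M: 0 + 1(7.398) = 7.398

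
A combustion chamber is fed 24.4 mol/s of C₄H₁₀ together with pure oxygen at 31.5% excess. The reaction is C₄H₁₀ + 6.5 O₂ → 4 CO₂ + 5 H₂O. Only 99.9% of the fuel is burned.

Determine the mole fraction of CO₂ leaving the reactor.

0.362

Stoichiometric O₂ = 6.5 × 24.4 = 158.6 mol/s; O₂ fed = 158.6 × 1.315 = 208.6 mol/s.
Fuel reacted = 0.999 × 24.4 → ξ = 24.38 mol/s.
Outlet (n = n₀ + ν ξ):
  C₄H₁₀: 24.4 − 1(24.38) = 0.0244
  O₂: 208.6 − 6.5(24.38) = 50.12
  CO₂: 0 + 4(24.38) = 97.5
  H₂O: 0 + 5(24.38) = 121.9
Total out = 269.5 mol/s; y_CO₂ = 97.5 / 269.5 = 0.3618.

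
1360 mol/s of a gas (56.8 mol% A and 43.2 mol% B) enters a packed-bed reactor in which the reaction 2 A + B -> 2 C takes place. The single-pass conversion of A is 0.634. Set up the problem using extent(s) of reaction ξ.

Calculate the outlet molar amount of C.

490 mol/s

A reacted = 0.634 × 772.5 = 489.8 mol/s; ν_A = −2, so ξ = 489.8/2 = 244.9 mol/s.
Outlet amounts (n = n₀ + ν ξ):
  A: 772.5 − 2(244.9) = 282.7
  B: 587.5 − 1(244.9) = 342.6
  C: 0 + 2(244.9) = 489.8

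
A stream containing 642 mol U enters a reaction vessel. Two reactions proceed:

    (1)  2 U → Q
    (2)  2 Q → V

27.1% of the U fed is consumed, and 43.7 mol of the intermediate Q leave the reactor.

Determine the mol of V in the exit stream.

21.6 mol

Conversion of U: U consumed = 2ξ₁ = 0.271 × 642 → ξ₁ = 86.99 mol.
Q balance: n_Q = 0 + 1ξ₁ − 2ξ₂ = 43.7 → ξ₂ = (1·86.99 − 43.7)/2 = 21.65 mol.
Outlet amounts (n = n₀ + Σ ν·ξ):
  U: 642 − 2(86.99) = 468
  Q: 0 + 1(86.99) − 2(21.65) = 43.7
  V: 0 + 1(21.65) = 21.65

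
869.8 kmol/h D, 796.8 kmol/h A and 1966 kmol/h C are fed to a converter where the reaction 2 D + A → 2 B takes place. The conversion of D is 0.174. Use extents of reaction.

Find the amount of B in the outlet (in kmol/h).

151 kmol/h

D reacted = 0.174 × 869.8 = 151.3 kmol/h; ν_D = −2, so ξ = 151.3/2 = 75.67 kmol/h.
Outlet amounts (n = n₀ + ν ξ):
  D: 869.8 − 2(75.67) = 718.5
  A: 796.8 − 1(75.67) = 721.1
  B: 0 + 2(75.67) = 151.3
  C: 1966 (inert)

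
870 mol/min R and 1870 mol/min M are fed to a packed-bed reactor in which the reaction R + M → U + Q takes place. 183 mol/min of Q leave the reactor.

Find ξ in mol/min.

ξ = 183 mol/min

For Q: n = n₀ + 1ξ → 183 = 0 + 1ξ, giving ξ = 183 mol/min.
Outlet amounts (n = n₀ + ν ξ):
  R: 870 − 1(183) = 687
  M: 1870 − 1(183) = 1687
  U: 0 + 1(183) = 183
  Q: 0 + 1(183) = 183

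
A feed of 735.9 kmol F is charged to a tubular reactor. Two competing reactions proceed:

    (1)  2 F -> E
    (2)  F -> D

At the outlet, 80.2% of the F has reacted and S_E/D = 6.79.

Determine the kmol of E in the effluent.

Conversion of F: F consumed = 0.802 × 735.9 = 590.2 kmol = 2ξ₁ + 1ξ₂.
Selectivity: 1ξ₁ / (1ξ₂) = 6.79 → ξ₁ = 6.79 ξ₂.
Substitute: (2·6.79 + 1) ξ₂ = 590.2 → ξ₂ = 40.48 kmol, ξ₁ = 274.9 kmol.
Outlet amounts (n = n₀ + Σ ν·ξ):
  F: 735.9 − 2(274.9) − 1(40.48) = 145.7
  E: 0 + 1(274.9) = 274.9
  D: 0 + 1(40.48) = 40.48

275 kmol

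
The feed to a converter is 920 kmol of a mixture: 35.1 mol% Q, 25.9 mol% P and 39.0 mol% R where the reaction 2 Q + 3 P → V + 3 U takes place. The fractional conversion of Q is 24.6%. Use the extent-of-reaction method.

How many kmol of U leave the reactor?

119 kmol

Q reacted = 0.246 × 322.9 = 79.44 kmol; ν_Q = −2, so ξ = 79.44/2 = 39.72 kmol.
Outlet amounts (n = n₀ + ν ξ):
  Q: 322.9 − 2(39.72) = 243.5
  P: 238.3 − 3(39.72) = 119.1
  V: 0 + 1(39.72) = 39.72
  U: 0 + 3(39.72) = 119.2
  R: 358.8 (inert)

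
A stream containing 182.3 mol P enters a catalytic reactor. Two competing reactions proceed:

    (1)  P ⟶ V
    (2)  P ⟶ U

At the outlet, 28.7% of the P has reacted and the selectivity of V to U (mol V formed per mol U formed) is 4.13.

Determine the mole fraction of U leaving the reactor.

0.0559

Conversion of P: P consumed = 0.287 × 182.3 = 52.32 mol = 1ξ₁ + 1ξ₂.
Selectivity: 1ξ₁ / (1ξ₂) = 4.13 → ξ₁ = 4.13 ξ₂.
Substitute: (1·4.13 + 1) ξ₂ = 52.32 → ξ₂ = 10.2 mol, ξ₁ = 42.12 mol.
Outlet amounts (n = n₀ + Σ ν·ξ):
  P: 182.3 − 1(42.12) − 1(10.2) = 130
  V: 0 + 1(42.12) = 42.12
  U: 0 + 1(10.2) = 10.2
Total out = 182.3 mol; y_U = 10.2 / 182.3 = 0.05595.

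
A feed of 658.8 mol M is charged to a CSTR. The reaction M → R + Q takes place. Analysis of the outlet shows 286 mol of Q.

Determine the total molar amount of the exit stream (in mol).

For Q: n = n₀ + 1ξ → 286 = 0 + 1ξ, giving ξ = 286 mol.
Outlet amounts (n = n₀ + ν ξ):
  M: 658.8 − 1(286) = 372.8
  R: 0 + 1(286) = 286
  Q: 0 + 1(286) = 286
Total out = 372.8 + 286 + 286 = 944.8 mol.

945 mol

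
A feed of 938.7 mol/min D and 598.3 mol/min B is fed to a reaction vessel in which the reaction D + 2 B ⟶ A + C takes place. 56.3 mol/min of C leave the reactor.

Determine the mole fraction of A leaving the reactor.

0.038

For C: n = n₀ + 1ξ → 56.3 = 0 + 1ξ, giving ξ = 56.3 mol/min.
Outlet amounts (n = n₀ + ν ξ):
  D: 938.7 − 1(56.3) = 882.4
  B: 598.3 − 2(56.3) = 485.7
  A: 0 + 1(56.3) = 56.3
  C: 0 + 1(56.3) = 56.3
Total out = 1481 mol/min; y_A = 56.3 / 1481 = 0.03802.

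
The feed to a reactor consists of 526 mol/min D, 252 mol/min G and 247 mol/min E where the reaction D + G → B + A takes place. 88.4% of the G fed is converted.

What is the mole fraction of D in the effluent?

G reacted = 0.884 × 252 = 222.8 mol/min; ν_G = −1, so ξ = 222.8/1 = 222.8 mol/min.
Outlet amounts (n = n₀ + ν ξ):
  D: 526 − 1(222.8) = 303.2
  G: 252 − 1(222.8) = 29.23
  B: 0 + 1(222.8) = 222.8
  A: 0 + 1(222.8) = 222.8
  E: 247 (inert)
Total out = 1025 mol/min; y_D = 303.2 / 1025 = 0.2958.

0.296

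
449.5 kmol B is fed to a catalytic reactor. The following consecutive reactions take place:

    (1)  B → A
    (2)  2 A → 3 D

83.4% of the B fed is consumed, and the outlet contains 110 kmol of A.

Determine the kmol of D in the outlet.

397 kmol

Conversion of B: B consumed = 1ξ₁ = 0.834 × 449.5 → ξ₁ = 374.9 kmol.
A balance: n_A = 0 + 1ξ₁ − 2ξ₂ = 110 → ξ₂ = (1·374.9 − 110)/2 = 132.4 kmol.
Outlet amounts (n = n₀ + Σ ν·ξ):
  B: 449.5 − 1(374.9) = 74.62
  A: 0 + 1(374.9) − 2(132.4) = 110
  D: 0 + 3(132.4) = 397.3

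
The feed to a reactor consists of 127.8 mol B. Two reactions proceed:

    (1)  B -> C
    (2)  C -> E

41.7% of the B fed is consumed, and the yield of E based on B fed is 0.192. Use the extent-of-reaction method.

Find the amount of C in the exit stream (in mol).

28.8 mol

Conversion of B: B consumed = 1ξ₁ = 0.417 × 127.8 → ξ₁ = 53.29 mol.
Yield of E: 1ξ₂ / 127.8 = 0.192 → ξ₂ = 24.54 mol.
Outlet amounts (n = n₀ + Σ ν·ξ):
  B: 127.8 − 1(53.29) = 74.51
  C: 0 + 1(53.29) − 1(24.54) = 28.75
  E: 0 + 1(24.54) = 24.54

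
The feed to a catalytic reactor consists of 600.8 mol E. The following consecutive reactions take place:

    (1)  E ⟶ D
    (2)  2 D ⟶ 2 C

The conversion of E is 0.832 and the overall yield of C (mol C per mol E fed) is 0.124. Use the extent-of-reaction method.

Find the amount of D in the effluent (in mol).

Conversion of E: E consumed = 1ξ₁ = 0.832 × 600.8 → ξ₁ = 499.9 mol.
Yield of C: 2ξ₂ / 600.8 = 0.124 → ξ₂ = 37.25 mol.
Outlet amounts (n = n₀ + Σ ν·ξ):
  E: 600.8 − 1(499.9) = 100.9
  D: 0 + 1(499.9) − 2(37.25) = 425.4
  C: 0 + 2(37.25) = 74.5

425 mol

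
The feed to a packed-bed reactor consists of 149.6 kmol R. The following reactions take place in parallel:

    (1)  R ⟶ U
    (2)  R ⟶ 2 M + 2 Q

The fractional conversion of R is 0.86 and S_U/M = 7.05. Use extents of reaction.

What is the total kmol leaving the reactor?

175 kmol

Conversion of R: R consumed = 0.86 × 149.6 = 128.7 kmol = 1ξ₁ + 1ξ₂.
Selectivity: 1ξ₁ / (2ξ₂) = 7.05 → ξ₁ = 14.1 ξ₂.
Substitute: (1·14.1 + 1) ξ₂ = 128.7 → ξ₂ = 8.52 kmol, ξ₁ = 120.1 kmol.
Outlet amounts (n = n₀ + Σ ν·ξ):
  R: 149.6 − 1(120.1) − 1(8.52) = 20.94
  U: 0 + 1(120.1) = 120.1
  M: 0 + 2(8.52) = 17.04
  Q: 0 + 2(8.52) = 17.04
Total out = 20.94 + 120.1 + 17.04 + 17.04 = 175.2 kmol.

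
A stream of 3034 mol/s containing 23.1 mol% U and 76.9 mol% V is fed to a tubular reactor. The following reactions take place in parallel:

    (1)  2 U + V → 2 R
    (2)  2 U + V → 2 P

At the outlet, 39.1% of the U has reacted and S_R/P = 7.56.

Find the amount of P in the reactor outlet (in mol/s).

32 mol/s

Conversion of U: U consumed = 0.391 × 700.9 = 274 mol/s = 2ξ₁ + 2ξ₂.
Selectivity: 2ξ₁ / (2ξ₂) = 7.56 → ξ₁ = 7.56 ξ₂.
Substitute: (2·7.56 + 2) ξ₂ = 274 → ξ₂ = 16.01 mol/s, ξ₁ = 121 mol/s.
Outlet amounts (n = n₀ + Σ ν·ξ):
  U: 700.9 − 2(121) − 2(16.01) = 426.8
  V: 2333 − 1(121) − 1(16.01) = 2196
  R: 0 + 2(121) = 242
  P: 0 + 2(16.01) = 32.01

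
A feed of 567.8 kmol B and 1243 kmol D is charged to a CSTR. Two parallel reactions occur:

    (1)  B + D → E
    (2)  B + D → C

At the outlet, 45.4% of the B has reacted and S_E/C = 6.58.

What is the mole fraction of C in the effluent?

Conversion of B: B consumed = 0.454 × 567.8 = 257.8 kmol = 1ξ₁ + 1ξ₂.
Selectivity: 1ξ₁ / (1ξ₂) = 6.58 → ξ₁ = 6.58 ξ₂.
Substitute: (1·6.58 + 1) ξ₂ = 257.8 → ξ₂ = 34.01 kmol, ξ₁ = 223.8 kmol.
Outlet amounts (n = n₀ + Σ ν·ξ):
  B: 567.8 − 1(223.8) − 1(34.01) = 310
  D: 1243 − 1(223.8) − 1(34.01) = 985.2
  E: 0 + 1(223.8) = 223.8
  C: 0 + 1(34.01) = 34.01
Total out = 1553 kmol; y_C = 34.01 / 1553 = 0.0219.

0.0219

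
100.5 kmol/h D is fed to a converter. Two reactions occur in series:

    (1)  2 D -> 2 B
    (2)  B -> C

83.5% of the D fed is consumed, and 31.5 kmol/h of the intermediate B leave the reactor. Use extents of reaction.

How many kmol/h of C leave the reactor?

Conversion of D: D consumed = 2ξ₁ = 0.835 × 100.5 → ξ₁ = 41.96 kmol/h.
B balance: n_B = 0 + 2ξ₁ − 1ξ₂ = 31.5 → ξ₂ = (2·41.96 − 31.5)/1 = 52.42 kmol/h.
Outlet amounts (n = n₀ + Σ ν·ξ):
  D: 100.5 − 2(41.96) = 16.58
  B: 0 + 2(41.96) − 1(52.42) = 31.5
  C: 0 + 1(52.42) = 52.42

52.4 kmol/h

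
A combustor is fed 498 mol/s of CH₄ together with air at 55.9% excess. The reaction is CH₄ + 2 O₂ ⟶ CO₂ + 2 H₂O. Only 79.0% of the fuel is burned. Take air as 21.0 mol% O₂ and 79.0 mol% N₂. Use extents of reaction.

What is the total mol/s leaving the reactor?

7890 mol/s

Stoichiometric O₂ = 2 × 498 = 996 mol/s; O₂ fed = 996 × 1.559 = 1553 mol/s.
N₂ fed = 1553 × 79/21 = 5841 mol/s.
Fuel reacted = 0.79 × 498 → ξ = 393.4 mol/s.
Outlet (n = n₀ + ν ξ):
  CH₄: 498 − 1(393.4) = 104.6
  O₂: 1553 − 2(393.4) = 765.9
  N₂: 5841 (inert)
  CO₂: 0 + 1(393.4) = 393.4
  H₂O: 0 + 2(393.4) = 786.8
Total out = 104.6 + 765.9 + 5841 + 393.4 + 786.8 = 7892 mol/s.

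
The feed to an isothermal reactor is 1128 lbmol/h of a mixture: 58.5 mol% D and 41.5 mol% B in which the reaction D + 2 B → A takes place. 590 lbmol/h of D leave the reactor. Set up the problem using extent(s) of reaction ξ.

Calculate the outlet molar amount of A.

69.9 lbmol/h

For D: n = n₀ − 1ξ → 590 = 659.9 − 1ξ, giving ξ = 69.88 lbmol/h.
Outlet amounts (n = n₀ + ν ξ):
  D: 659.9 − 1(69.88) = 590
  B: 468.1 − 2(69.88) = 328.4
  A: 0 + 1(69.88) = 69.88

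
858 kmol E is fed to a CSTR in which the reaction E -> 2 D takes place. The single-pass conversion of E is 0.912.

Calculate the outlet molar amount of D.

E reacted = 0.912 × 858 = 782.5 kmol; ν_E = −1, so ξ = 782.5/1 = 782.5 kmol.
Outlet amounts (n = n₀ + ν ξ):
  E: 858 − 1(782.5) = 75.5
  D: 0 + 2(782.5) = 1565

1560 kmol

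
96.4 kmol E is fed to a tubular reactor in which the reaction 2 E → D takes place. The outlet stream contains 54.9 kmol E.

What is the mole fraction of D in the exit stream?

0.274

For E: n = n₀ − 2ξ → 54.9 = 96.4 − 2ξ, giving ξ = 20.75 kmol.
Outlet amounts (n = n₀ + ν ξ):
  E: 96.4 − 2(20.75) = 54.9
  D: 0 + 1(20.75) = 20.75
Total out = 75.65 kmol; y_D = 20.75 / 75.65 = 0.2743.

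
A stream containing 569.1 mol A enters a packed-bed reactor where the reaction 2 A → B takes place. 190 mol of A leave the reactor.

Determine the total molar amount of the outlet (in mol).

For A: n = n₀ − 2ξ → 190 = 569.1 − 2ξ, giving ξ = 189.6 mol.
Outlet amounts (n = n₀ + ν ξ):
  A: 569.1 − 2(189.6) = 190
  B: 0 + 1(189.6) = 189.6
Total out = 190 + 189.6 = 379.6 mol.

380 mol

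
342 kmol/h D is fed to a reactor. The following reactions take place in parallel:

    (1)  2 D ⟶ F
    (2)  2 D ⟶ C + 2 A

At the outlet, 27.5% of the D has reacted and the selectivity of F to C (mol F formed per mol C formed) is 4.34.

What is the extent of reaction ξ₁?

Conversion of D: D consumed = 0.275 × 342 = 94.05 kmol/h = 2ξ₁ + 2ξ₂.
Selectivity: 1ξ₁ / (1ξ₂) = 4.34 → ξ₁ = 4.34 ξ₂.
Substitute: (2·4.34 + 2) ξ₂ = 94.05 → ξ₂ = 8.806 kmol/h, ξ₁ = 38.22 kmol/h.
Outlet amounts (n = n₀ + Σ ν·ξ):
  D: 342 − 2(38.22) − 2(8.806) = 247.9
  F: 0 + 1(38.22) = 38.22
  C: 0 + 1(8.806) = 8.806
  A: 0 + 2(8.806) = 17.61

ξ₁ = 38.2 kmol/h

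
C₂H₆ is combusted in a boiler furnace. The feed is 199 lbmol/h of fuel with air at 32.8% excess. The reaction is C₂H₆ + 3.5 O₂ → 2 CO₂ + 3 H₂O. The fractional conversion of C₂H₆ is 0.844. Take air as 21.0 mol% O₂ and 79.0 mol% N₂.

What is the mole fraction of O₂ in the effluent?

0.0719

Stoichiometric O₂ = 3.5 × 199 = 696.5 lbmol/h; O₂ fed = 696.5 × 1.328 = 925 lbmol/h.
N₂ fed = 925 × 79/21 = 3480 lbmol/h.
Fuel reacted = 0.844 × 199 → ξ = 168 lbmol/h.
Outlet (n = n₀ + ν ξ):
  C₂H₆: 199 − 1(168) = 31.04
  O₂: 925 − 3.5(168) = 337.1
  N₂: 3480 (inert)
  CO₂: 0 + 2(168) = 335.9
  H₂O: 0 + 3(168) = 503.9
Total out = 4688 lbmol/h; y_O₂ = 337.1 / 4688 = 0.07192.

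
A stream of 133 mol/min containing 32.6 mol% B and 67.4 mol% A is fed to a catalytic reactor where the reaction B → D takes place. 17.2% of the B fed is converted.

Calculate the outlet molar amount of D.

B reacted = 0.172 × 43.36 = 7.458 mol/min; ν_B = −1, so ξ = 7.458/1 = 7.458 mol/min.
Outlet amounts (n = n₀ + ν ξ):
  B: 43.36 − 1(7.458) = 35.9
  D: 0 + 1(7.458) = 7.458
  A: 89.64 (inert)

7.46 mol/min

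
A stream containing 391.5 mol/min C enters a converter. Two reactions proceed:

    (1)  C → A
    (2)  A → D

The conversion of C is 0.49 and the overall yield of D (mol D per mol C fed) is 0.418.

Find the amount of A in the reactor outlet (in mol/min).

Conversion of C: C consumed = 1ξ₁ = 0.49 × 391.5 → ξ₁ = 191.8 mol/min.
Yield of D: 1ξ₂ / 391.5 = 0.418 → ξ₂ = 163.6 mol/min.
Outlet amounts (n = n₀ + Σ ν·ξ):
  C: 391.5 − 1(191.8) = 199.7
  A: 0 + 1(191.8) − 1(163.6) = 28.19
  D: 0 + 1(163.6) = 163.6

28.2 mol/min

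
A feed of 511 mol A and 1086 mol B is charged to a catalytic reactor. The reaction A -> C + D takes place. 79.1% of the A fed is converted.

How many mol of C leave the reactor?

404 mol

A reacted = 0.791 × 511 = 404.2 mol; ν_A = −1, so ξ = 404.2/1 = 404.2 mol.
Outlet amounts (n = n₀ + ν ξ):
  A: 511 − 1(404.2) = 106.8
  C: 0 + 1(404.2) = 404.2
  D: 0 + 1(404.2) = 404.2
  B: 1086 (inert)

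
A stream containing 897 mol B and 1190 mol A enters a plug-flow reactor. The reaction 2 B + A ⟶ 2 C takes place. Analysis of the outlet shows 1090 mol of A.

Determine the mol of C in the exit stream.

For A: n = n₀ − 1ξ → 1090 = 1190 − 1ξ, giving ξ = 100 mol.
Outlet amounts (n = n₀ + ν ξ):
  B: 897 − 2(100) = 697
  A: 1190 − 1(100) = 1090
  C: 0 + 2(100) = 200

200 mol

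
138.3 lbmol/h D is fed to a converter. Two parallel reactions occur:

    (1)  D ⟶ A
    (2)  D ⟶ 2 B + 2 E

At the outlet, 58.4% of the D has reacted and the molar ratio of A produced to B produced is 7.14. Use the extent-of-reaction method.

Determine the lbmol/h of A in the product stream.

75.5 lbmol/h

Conversion of D: D consumed = 0.584 × 138.3 = 80.77 lbmol/h = 1ξ₁ + 1ξ₂.
Selectivity: 1ξ₁ / (2ξ₂) = 7.14 → ξ₁ = 14.28 ξ₂.
Substitute: (1·14.28 + 1) ξ₂ = 80.77 → ξ₂ = 5.286 lbmol/h, ξ₁ = 75.48 lbmol/h.
Outlet amounts (n = n₀ + Σ ν·ξ):
  D: 138.3 − 1(75.48) − 1(5.286) = 57.53
  A: 0 + 1(75.48) = 75.48
  B: 0 + 2(5.286) = 10.57
  E: 0 + 2(5.286) = 10.57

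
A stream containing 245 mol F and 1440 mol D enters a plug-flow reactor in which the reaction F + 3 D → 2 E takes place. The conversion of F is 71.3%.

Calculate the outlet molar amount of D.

916 mol

F reacted = 0.713 × 245 = 174.7 mol; ν_F = −1, so ξ = 174.7/1 = 174.7 mol.
Outlet amounts (n = n₀ + ν ξ):
  F: 245 − 1(174.7) = 70.31
  D: 1440 − 3(174.7) = 915.9
  E: 0 + 2(174.7) = 349.4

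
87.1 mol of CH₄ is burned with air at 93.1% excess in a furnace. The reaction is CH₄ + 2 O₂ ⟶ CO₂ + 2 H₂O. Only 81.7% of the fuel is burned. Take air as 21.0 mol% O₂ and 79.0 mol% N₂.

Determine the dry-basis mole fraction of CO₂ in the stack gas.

0.046

Stoichiometric O₂ = 2 × 87.1 = 174.2 mol; O₂ fed = 174.2 × 1.931 = 336.4 mol.
N₂ fed = 336.4 × 79/21 = 1265 mol.
Fuel reacted = 0.817 × 87.1 → ξ = 71.16 mol.
Outlet (n = n₀ + ν ξ):
  CH₄: 87.1 − 1(71.16) = 15.94
  O₂: 336.4 − 2(71.16) = 194.1
  N₂: 1265 (inert)
  CO₂: 0 + 1(71.16) = 71.16
  H₂O: 0 + 2(71.16) = 142.3
Dry total = 1547 mol; y_CO₂ (dry) = 71.16 / 1547 = 0.04601.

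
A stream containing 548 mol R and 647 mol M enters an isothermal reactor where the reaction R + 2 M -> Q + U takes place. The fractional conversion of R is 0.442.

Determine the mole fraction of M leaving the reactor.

0.171

R reacted = 0.442 × 548 = 242.2 mol; ν_R = −1, so ξ = 242.2/1 = 242.2 mol.
Outlet amounts (n = n₀ + ν ξ):
  R: 548 − 1(242.2) = 305.8
  M: 647 − 2(242.2) = 162.6
  Q: 0 + 1(242.2) = 242.2
  U: 0 + 1(242.2) = 242.2
Total out = 952.8 mol; y_M = 162.6 / 952.8 = 0.1706.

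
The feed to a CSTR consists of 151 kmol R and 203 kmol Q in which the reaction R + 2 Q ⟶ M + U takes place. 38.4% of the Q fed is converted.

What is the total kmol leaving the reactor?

Q reacted = 0.384 × 203 = 77.95 kmol; ν_Q = −2, so ξ = 77.95/2 = 38.98 kmol.
Outlet amounts (n = n₀ + ν ξ):
  R: 151 − 1(38.98) = 112
  Q: 203 − 2(38.98) = 125
  M: 0 + 1(38.98) = 38.98
  U: 0 + 1(38.98) = 38.98
Total out = 112 + 125 + 38.98 + 38.98 = 315 kmol.

315 kmol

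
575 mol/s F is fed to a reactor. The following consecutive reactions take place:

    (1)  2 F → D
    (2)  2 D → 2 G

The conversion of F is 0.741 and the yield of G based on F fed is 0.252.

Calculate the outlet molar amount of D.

68.1 mol/s

Conversion of F: F consumed = 2ξ₁ = 0.741 × 575 → ξ₁ = 213 mol/s.
Yield of G: 2ξ₂ / 575 = 0.252 → ξ₂ = 72.45 mol/s.
Outlet amounts (n = n₀ + Σ ν·ξ):
  F: 575 − 2(213) = 148.9
  D: 0 + 1(213) − 2(72.45) = 68.14
  G: 0 + 2(72.45) = 144.9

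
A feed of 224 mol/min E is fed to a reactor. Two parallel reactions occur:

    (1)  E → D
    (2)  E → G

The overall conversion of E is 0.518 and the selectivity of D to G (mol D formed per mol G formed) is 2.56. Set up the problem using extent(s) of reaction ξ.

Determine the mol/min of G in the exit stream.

32.6 mol/min

Conversion of E: E consumed = 0.518 × 224 = 116 mol/min = 1ξ₁ + 1ξ₂.
Selectivity: 1ξ₁ / (1ξ₂) = 2.56 → ξ₁ = 2.56 ξ₂.
Substitute: (1·2.56 + 1) ξ₂ = 116 → ξ₂ = 32.59 mol/min, ξ₁ = 83.44 mol/min.
Outlet amounts (n = n₀ + Σ ν·ξ):
  E: 224 − 1(83.44) − 1(32.59) = 108
  D: 0 + 1(83.44) = 83.44
  G: 0 + 1(32.59) = 32.59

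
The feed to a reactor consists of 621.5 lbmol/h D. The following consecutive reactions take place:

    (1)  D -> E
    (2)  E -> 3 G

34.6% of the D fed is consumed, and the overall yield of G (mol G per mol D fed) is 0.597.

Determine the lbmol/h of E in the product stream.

Conversion of D: D consumed = 1ξ₁ = 0.346 × 621.5 → ξ₁ = 215 lbmol/h.
Yield of G: 3ξ₂ / 621.5 = 0.597 → ξ₂ = 123.7 lbmol/h.
Outlet amounts (n = n₀ + Σ ν·ξ):
  D: 621.5 − 1(215) = 406.5
  E: 0 + 1(215) − 1(123.7) = 91.36
  G: 0 + 3(123.7) = 371

91.4 lbmol/h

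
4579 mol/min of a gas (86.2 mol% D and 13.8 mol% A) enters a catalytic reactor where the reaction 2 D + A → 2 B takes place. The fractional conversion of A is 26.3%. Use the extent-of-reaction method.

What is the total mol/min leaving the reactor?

4410 mol/min

A reacted = 0.263 × 631.9 = 166.2 mol/min; ν_A = −1, so ξ = 166.2/1 = 166.2 mol/min.
Outlet amounts (n = n₀ + ν ξ):
  D: 3947 − 2(166.2) = 3615
  A: 631.9 − 1(166.2) = 465.7
  B: 0 + 2(166.2) = 332.4
Total out = 3615 + 465.7 + 332.4 = 4413 mol/min.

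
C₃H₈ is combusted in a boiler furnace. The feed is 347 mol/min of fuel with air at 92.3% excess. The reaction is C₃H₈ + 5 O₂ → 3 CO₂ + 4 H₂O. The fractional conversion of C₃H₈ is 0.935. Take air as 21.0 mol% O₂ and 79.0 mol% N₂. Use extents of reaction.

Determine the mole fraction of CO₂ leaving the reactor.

0.0588

Stoichiometric O₂ = 5 × 347 = 1735 mol/min; O₂ fed = 1735 × 1.923 = 3336 mol/min.
N₂ fed = 3336 × 79/21 = 12550 mol/min.
Fuel reacted = 0.935 × 347 → ξ = 324.4 mol/min.
Outlet (n = n₀ + ν ξ):
  C₃H₈: 347 − 1(324.4) = 22.56
  O₂: 3336 − 5(324.4) = 1714
  N₂: 12550 (inert)
  CO₂: 0 + 3(324.4) = 973.3
  H₂O: 0 + 4(324.4) = 1298
Total out = 16560 mol/min; y_CO₂ = 973.3 / 16560 = 0.05878.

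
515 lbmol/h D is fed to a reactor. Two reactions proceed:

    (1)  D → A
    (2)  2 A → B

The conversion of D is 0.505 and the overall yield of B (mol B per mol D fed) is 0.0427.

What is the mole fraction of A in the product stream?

Conversion of D: D consumed = 1ξ₁ = 0.505 × 515 → ξ₁ = 260.1 lbmol/h.
Yield of B: 1ξ₂ / 515 = 0.0427 → ξ₂ = 21.99 lbmol/h.
Outlet amounts (n = n₀ + Σ ν·ξ):
  D: 515 − 1(260.1) = 254.9
  A: 0 + 1(260.1) − 2(21.99) = 216.1
  B: 0 + 1(21.99) = 21.99
Total out = 493 lbmol/h; y_A = 216.1 / 493 = 0.4383.

0.438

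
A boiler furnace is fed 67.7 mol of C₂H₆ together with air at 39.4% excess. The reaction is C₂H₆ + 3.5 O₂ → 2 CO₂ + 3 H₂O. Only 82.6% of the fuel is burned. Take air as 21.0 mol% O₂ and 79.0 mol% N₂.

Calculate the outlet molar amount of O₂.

Stoichiometric O₂ = 3.5 × 67.7 = 237 mol; O₂ fed = 237 × 1.394 = 330.3 mol.
N₂ fed = 330.3 × 79/21 = 1243 mol.
Fuel reacted = 0.826 × 67.7 → ξ = 55.92 mol.
Outlet (n = n₀ + ν ξ):
  C₂H₆: 67.7 − 1(55.92) = 11.78
  O₂: 330.3 − 3.5(55.92) = 134.6
  N₂: 1243 (inert)
  CO₂: 0 + 2(55.92) = 111.8
  H₂O: 0 + 3(55.92) = 167.8

135 mol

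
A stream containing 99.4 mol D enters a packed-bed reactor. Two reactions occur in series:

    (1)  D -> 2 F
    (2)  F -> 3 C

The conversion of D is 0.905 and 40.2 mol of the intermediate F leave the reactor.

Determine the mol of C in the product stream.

419 mol

Conversion of D: D consumed = 1ξ₁ = 0.905 × 99.4 → ξ₁ = 89.96 mol.
F balance: n_F = 0 + 2ξ₁ − 1ξ₂ = 40.2 → ξ₂ = (2·89.96 − 40.2)/1 = 139.7 mol.
Outlet amounts (n = n₀ + Σ ν·ξ):
  D: 99.4 − 1(89.96) = 9.443
  F: 0 + 2(89.96) − 1(139.7) = 40.2
  C: 0 + 3(139.7) = 419.1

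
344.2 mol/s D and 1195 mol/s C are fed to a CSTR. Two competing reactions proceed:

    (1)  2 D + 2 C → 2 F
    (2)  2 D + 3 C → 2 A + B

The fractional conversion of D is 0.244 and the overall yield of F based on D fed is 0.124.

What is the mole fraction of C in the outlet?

Yield of F: 2ξ₁ / 344.2 = 0.124 → ξ₁ = 21.34 mol/s.
Conversion of D: 2ξ₁ + 2ξ₂ = 0.244 × 344.2 = 83.98 → ξ₂ = 20.65 mol/s.
Outlet amounts (n = n₀ + Σ ν·ξ):
  D: 344.2 − 2(21.34) − 2(20.65) = 260.2
  C: 1195 − 2(21.34) − 3(20.65) = 1090
  F: 0 + 2(21.34) = 42.68
  A: 0 + 2(20.65) = 41.3
  B: 0 + 1(20.65) = 20.65
Total out = 1455 mol/s; y_C = 1090 / 1455 = 0.7493.

0.749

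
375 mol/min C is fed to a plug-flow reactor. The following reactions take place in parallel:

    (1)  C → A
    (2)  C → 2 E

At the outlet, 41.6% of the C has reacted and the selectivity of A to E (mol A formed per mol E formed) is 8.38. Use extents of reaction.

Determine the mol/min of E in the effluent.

Conversion of C: C consumed = 0.416 × 375 = 156 mol/min = 1ξ₁ + 1ξ₂.
Selectivity: 1ξ₁ / (2ξ₂) = 8.38 → ξ₁ = 16.76 ξ₂.
Substitute: (1·16.76 + 1) ξ₂ = 156 → ξ₂ = 8.784 mol/min, ξ₁ = 147.2 mol/min.
Outlet amounts (n = n₀ + Σ ν·ξ):
  C: 375 − 1(147.2) − 1(8.784) = 219
  A: 0 + 1(147.2) = 147.2
  E: 0 + 2(8.784) = 17.57

17.6 mol/min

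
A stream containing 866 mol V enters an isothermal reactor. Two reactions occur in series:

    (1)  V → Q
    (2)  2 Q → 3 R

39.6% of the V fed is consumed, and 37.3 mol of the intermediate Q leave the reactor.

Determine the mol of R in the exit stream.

Conversion of V: V consumed = 1ξ₁ = 0.396 × 866 → ξ₁ = 342.9 mol.
Q balance: n_Q = 0 + 1ξ₁ − 2ξ₂ = 37.3 → ξ₂ = (1·342.9 − 37.3)/2 = 152.8 mol.
Outlet amounts (n = n₀ + Σ ν·ξ):
  V: 866 − 1(342.9) = 523.1
  Q: 0 + 1(342.9) − 2(152.8) = 37.3
  R: 0 + 3(152.8) = 458.5

458 mol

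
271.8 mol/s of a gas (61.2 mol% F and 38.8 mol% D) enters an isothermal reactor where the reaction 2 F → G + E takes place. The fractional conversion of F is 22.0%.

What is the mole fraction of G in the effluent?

0.0673

F reacted = 0.22 × 166.3 = 36.6 mol/s; ν_F = −2, so ξ = 36.6/2 = 18.3 mol/s.
Outlet amounts (n = n₀ + ν ξ):
  F: 166.3 − 2(18.3) = 129.7
  G: 0 + 1(18.3) = 18.3
  E: 0 + 1(18.3) = 18.3
  D: 105.5 (inert)
Total out = 271.8 mol/s; y_G = 18.3 / 271.8 = 0.06732.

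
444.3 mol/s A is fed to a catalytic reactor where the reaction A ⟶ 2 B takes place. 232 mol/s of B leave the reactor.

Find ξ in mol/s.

ξ = 116 mol/s

For B: n = n₀ + 2ξ → 232 = 0 + 2ξ, giving ξ = 116 mol/s.
Outlet amounts (n = n₀ + ν ξ):
  A: 444.3 − 1(116) = 328.3
  B: 0 + 2(116) = 232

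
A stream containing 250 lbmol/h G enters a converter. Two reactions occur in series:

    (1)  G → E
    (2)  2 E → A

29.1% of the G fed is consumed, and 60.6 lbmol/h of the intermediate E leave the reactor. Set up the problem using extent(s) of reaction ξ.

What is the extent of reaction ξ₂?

Conversion of G: G consumed = 1ξ₁ = 0.291 × 250 → ξ₁ = 72.75 lbmol/h.
E balance: n_E = 0 + 1ξ₁ − 2ξ₂ = 60.6 → ξ₂ = (1·72.75 − 60.6)/2 = 6.075 lbmol/h.
Outlet amounts (n = n₀ + Σ ν·ξ):
  G: 250 − 1(72.75) = 177.2
  E: 0 + 1(72.75) − 2(6.075) = 60.6
  A: 0 + 1(6.075) = 6.075

ξ₂ = 6.07 lbmol/h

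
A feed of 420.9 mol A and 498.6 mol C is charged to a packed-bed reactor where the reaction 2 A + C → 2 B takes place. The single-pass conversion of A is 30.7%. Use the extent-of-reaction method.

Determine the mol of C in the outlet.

434 mol

A reacted = 0.307 × 420.9 = 129.2 mol; ν_A = −2, so ξ = 129.2/2 = 64.61 mol.
Outlet amounts (n = n₀ + ν ξ):
  A: 420.9 − 2(64.61) = 291.7
  C: 498.6 − 1(64.61) = 434
  B: 0 + 2(64.61) = 129.2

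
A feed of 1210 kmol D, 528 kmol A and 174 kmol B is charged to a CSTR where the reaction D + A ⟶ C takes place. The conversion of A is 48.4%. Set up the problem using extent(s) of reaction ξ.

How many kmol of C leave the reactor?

256 kmol

A reacted = 0.484 × 528 = 255.6 kmol; ν_A = −1, so ξ = 255.6/1 = 255.6 kmol.
Outlet amounts (n = n₀ + ν ξ):
  D: 1210 − 1(255.6) = 954.4
  A: 528 − 1(255.6) = 272.4
  C: 0 + 1(255.6) = 255.6
  B: 174 (inert)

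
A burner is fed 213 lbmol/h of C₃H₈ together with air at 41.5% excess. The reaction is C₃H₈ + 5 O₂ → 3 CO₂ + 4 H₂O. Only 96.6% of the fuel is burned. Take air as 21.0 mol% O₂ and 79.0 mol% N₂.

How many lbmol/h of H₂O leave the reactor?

Stoichiometric O₂ = 5 × 213 = 1065 lbmol/h; O₂ fed = 1065 × 1.415 = 1507 lbmol/h.
N₂ fed = 1507 × 79/21 = 5669 lbmol/h.
Fuel reacted = 0.966 × 213 → ξ = 205.8 lbmol/h.
Outlet (n = n₀ + ν ξ):
  C₃H₈: 213 − 1(205.8) = 7.242
  O₂: 1507 − 5(205.8) = 478.2
  N₂: 5669 (inert)
  CO₂: 0 + 3(205.8) = 617.3
  H₂O: 0 + 4(205.8) = 823

823 lbmol/h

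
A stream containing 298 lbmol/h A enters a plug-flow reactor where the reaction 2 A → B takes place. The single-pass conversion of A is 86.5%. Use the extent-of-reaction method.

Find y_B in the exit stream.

A reacted = 0.865 × 298 = 257.8 lbmol/h; ν_A = −2, so ξ = 257.8/2 = 128.9 lbmol/h.
Outlet amounts (n = n₀ + ν ξ):
  A: 298 − 2(128.9) = 40.23
  B: 0 + 1(128.9) = 128.9
Total out = 169.1 lbmol/h; y_B = 128.9 / 169.1 = 0.7621.

0.762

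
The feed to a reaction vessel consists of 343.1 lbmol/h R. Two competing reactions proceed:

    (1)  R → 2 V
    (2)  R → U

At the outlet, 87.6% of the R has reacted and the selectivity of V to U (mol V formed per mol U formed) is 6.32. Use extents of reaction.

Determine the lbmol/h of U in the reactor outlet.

72.2 lbmol/h

Conversion of R: R consumed = 0.876 × 343.1 = 300.6 lbmol/h = 1ξ₁ + 1ξ₂.
Selectivity: 2ξ₁ / (1ξ₂) = 6.32 → ξ₁ = 3.16 ξ₂.
Substitute: (1·3.16 + 1) ξ₂ = 300.6 → ξ₂ = 72.25 lbmol/h, ξ₁ = 228.3 lbmol/h.
Outlet amounts (n = n₀ + Σ ν·ξ):
  R: 343.1 − 1(228.3) − 1(72.25) = 42.54
  V: 0 + 2(228.3) = 456.6
  U: 0 + 1(72.25) = 72.25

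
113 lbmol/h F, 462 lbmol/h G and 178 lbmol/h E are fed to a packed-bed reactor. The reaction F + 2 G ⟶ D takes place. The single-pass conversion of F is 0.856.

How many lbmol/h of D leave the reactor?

F reacted = 0.856 × 113 = 96.73 lbmol/h; ν_F = −1, so ξ = 96.73/1 = 96.73 lbmol/h.
Outlet amounts (n = n₀ + ν ξ):
  F: 113 − 1(96.73) = 16.27
  G: 462 − 2(96.73) = 268.5
  D: 0 + 1(96.73) = 96.73
  E: 178 (inert)

96.7 lbmol/h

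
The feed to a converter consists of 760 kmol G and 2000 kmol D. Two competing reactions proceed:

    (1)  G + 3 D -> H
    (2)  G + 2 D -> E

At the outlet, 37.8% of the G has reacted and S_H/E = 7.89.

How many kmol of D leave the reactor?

1170 kmol

Conversion of G: G consumed = 0.378 × 760 = 287.3 kmol = 1ξ₁ + 1ξ₂.
Selectivity: 1ξ₁ / (1ξ₂) = 7.89 → ξ₁ = 7.89 ξ₂.
Substitute: (1·7.89 + 1) ξ₂ = 287.3 → ξ₂ = 32.31 kmol, ξ₁ = 255 kmol.
Outlet amounts (n = n₀ + Σ ν·ξ):
  G: 760 − 1(255) − 1(32.31) = 472.7
  D: 2000 − 3(255) − 2(32.31) = 1170
  H: 0 + 1(255) = 255
  E: 0 + 1(32.31) = 32.31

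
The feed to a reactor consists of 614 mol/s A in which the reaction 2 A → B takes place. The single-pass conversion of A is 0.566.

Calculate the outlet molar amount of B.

A reacted = 0.566 × 614 = 347.5 mol/s; ν_A = −2, so ξ = 347.5/2 = 173.8 mol/s.
Outlet amounts (n = n₀ + ν ξ):
  A: 614 − 2(173.8) = 266.5
  B: 0 + 1(173.8) = 173.8

174 mol/s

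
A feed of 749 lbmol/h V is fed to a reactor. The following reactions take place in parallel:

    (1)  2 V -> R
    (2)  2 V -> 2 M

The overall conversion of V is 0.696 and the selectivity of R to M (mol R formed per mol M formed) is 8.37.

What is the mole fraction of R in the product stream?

Conversion of V: V consumed = 0.696 × 749 = 521.3 lbmol/h = 2ξ₁ + 2ξ₂.
Selectivity: 1ξ₁ / (2ξ₂) = 8.37 → ξ₁ = 16.74 ξ₂.
Substitute: (2·16.74 + 2) ξ₂ = 521.3 → ξ₂ = 14.69 lbmol/h, ξ₁ = 246 lbmol/h.
Outlet amounts (n = n₀ + Σ ν·ξ):
  V: 749 − 2(246) − 2(14.69) = 227.7
  R: 0 + 1(246) = 246
  M: 0 + 2(14.69) = 29.39
Total out = 503 lbmol/h; y_R = 246 / 503 = 0.4889.

0.489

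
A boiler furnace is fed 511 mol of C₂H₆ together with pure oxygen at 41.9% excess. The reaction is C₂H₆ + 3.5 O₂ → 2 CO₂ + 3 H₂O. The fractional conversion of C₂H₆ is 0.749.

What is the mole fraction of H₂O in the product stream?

0.354

Stoichiometric O₂ = 3.5 × 511 = 1788 mol; O₂ fed = 1788 × 1.419 = 2538 mol.
Fuel reacted = 0.749 × 511 → ξ = 382.7 mol.
Outlet (n = n₀ + ν ξ):
  C₂H₆: 511 − 1(382.7) = 128.3
  O₂: 2538 − 3.5(382.7) = 1198
  CO₂: 0 + 2(382.7) = 765.5
  H₂O: 0 + 3(382.7) = 1148
Total out = 3240 mol; y_H₂O = 1148 / 3240 = 0.3544.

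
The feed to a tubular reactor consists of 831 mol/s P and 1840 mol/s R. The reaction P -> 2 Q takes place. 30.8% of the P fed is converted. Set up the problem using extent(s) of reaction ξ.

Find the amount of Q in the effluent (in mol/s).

P reacted = 0.308 × 831 = 255.9 mol/s; ν_P = −1, so ξ = 255.9/1 = 255.9 mol/s.
Outlet amounts (n = n₀ + ν ξ):
  P: 831 − 1(255.9) = 575.1
  Q: 0 + 2(255.9) = 511.9
  R: 1840 (inert)

512 mol/s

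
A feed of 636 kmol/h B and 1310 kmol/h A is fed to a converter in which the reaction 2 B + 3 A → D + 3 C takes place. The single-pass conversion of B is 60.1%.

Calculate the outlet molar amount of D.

191 kmol/h

B reacted = 0.601 × 636 = 382.2 kmol/h; ν_B = −2, so ξ = 382.2/2 = 191.1 kmol/h.
Outlet amounts (n = n₀ + ν ξ):
  B: 636 − 2(191.1) = 253.8
  A: 1310 − 3(191.1) = 736.6
  D: 0 + 1(191.1) = 191.1
  C: 0 + 3(191.1) = 573.4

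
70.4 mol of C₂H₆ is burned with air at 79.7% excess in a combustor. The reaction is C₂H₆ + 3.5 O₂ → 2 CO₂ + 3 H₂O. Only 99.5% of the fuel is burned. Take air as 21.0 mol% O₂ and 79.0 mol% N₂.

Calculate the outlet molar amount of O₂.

Stoichiometric O₂ = 3.5 × 70.4 = 246.4 mol; O₂ fed = 246.4 × 1.797 = 442.8 mol.
N₂ fed = 442.8 × 79/21 = 1666 mol.
Fuel reacted = 0.995 × 70.4 → ξ = 70.05 mol.
Outlet (n = n₀ + ν ξ):
  C₂H₆: 70.4 − 1(70.05) = 0.352
  O₂: 442.8 − 3.5(70.05) = 197.6
  N₂: 1666 (inert)
  CO₂: 0 + 2(70.05) = 140.1
  H₂O: 0 + 3(70.05) = 210.1

198 mol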